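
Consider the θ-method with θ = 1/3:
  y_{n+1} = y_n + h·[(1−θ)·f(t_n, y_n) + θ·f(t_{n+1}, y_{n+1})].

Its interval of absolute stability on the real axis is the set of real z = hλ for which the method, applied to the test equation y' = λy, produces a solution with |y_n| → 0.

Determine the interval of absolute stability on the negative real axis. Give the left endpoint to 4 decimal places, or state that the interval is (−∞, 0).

With y'=λy (z=hλ):
  y_{n+1} = y_n + z·[2/3·y_n + 1/3·y_{n+1}] ⇒ (1 − 1/3z)y_{n+1} = (1 + 2/3z)y_n
  so R(z) = (1 + 2/3z)/(1 − 1/3z).

Need |R(x)|<1, x<0.
x=-1.3: |R|=0.0930
R=−1: 1+2/3x = −1+1/3x ⇒ -1/3x=2 ⇒ x=2/(-1/3)=-6.0000
Confirm numerically:
  x=-5.446: |R|=0.93441 <1
  x=-4.243: |R|=0.75742 <1
  x=-3.261: |R|=0.56253 <1
  x=-6.409: |R|=1.04347 >1
  x=-6.224: |R|=1.02428 >1
  x=-6.084: |R|=1.00925 >1
Stable set (-6.0000, 0).

z∈(-6.0000,0).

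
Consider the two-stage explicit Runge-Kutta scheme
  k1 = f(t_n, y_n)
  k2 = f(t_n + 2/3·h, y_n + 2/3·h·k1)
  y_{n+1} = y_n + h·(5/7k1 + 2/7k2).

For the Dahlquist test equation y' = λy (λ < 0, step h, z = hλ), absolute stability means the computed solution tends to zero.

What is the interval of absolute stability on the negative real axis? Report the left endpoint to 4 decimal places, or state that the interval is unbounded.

On y'=λy, z=hλ:
  k1=λy_n ⇒ h·k1=z·y_n;  k2=λ(1+2/3z)y_n ⇒ h·k2=z(1+2/3z)y_n
  y_{n+1}/y_n = 1 + 5/7z + 2/7z(1+2/3z) = 1 + z + 4/21z²
  ⇒ R(z) = 1 + z + 4/21z².

Find x<0 with |R(x)|<1.
x=-1.45: |R|=0.0495
R=1: x+4/21x²=0 ⇒ x=−21/4=-5.2500; min R=1−1/(4·4/21)=-0.3125>−1
Confirm numerically:
  x=-3.027: |R|=0.28172 <1
  x=-2.623: |R|=0.31250 <1
  x=-2.242: |R|=0.28456 <1
  x=-5.335: |R|=1.08638 >1
  x=-5.297: |R|=1.04742 >1
So |R|<1 on (-5.2500, 0).

(-5.2500, 0).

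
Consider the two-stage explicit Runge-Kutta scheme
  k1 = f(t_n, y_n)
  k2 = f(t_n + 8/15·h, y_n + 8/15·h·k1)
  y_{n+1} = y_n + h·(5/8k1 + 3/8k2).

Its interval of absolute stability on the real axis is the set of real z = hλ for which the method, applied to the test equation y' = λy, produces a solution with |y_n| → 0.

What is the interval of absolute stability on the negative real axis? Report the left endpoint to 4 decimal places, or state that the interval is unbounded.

z∈(-5.0000,0).

With y'=λy (z=hλ):
  k1=λy_n ⇒ h·k1=z·y_n;  k2=λ(1+8/15z)y_n ⇒ h·k2=z(1+8/15z)y_n
  y_{n+1}/y_n = 1 + 5/8z + 3/8z(1+8/15z) = 1 + z + 1/5z²
  ⇒ R(z) = 1 + z + 1/5z².

Need |R(x)|<1, x<0.
x=-0.43: |R|=0.6070
R=1: x+1/5x²=0 ⇒ x=−5=-5.0000; min R=1−1/(4·1/5)=-0.2500>−1
Confirm numerically:
  x=-4.845: |R|=0.84980 <1
  x=-4.203: |R|=0.33004 <1
  x=-2.627: |R|=0.24677 <1
  x=-5.436: |R|=1.47402 >1
  x=-5.411: |R|=1.44478 >1
Interval (-5.0000, 0).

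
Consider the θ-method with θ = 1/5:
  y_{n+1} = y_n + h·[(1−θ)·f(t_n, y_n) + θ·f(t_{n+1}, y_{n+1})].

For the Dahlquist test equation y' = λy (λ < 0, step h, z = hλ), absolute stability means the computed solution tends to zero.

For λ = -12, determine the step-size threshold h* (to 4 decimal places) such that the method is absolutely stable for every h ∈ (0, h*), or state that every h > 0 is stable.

(-3.3333,0); λ=-12 ⇒ h* = (10/3)/12 = 0.2778.

On y'=λy, z=hλ:
  y_{n+1} = y_n + z·[4/5·y_n + 1/5·y_{n+1}] ⇒ (1 − 1/5z)y_{n+1} = (1 + 4/5z)y_n
  so R(z) = (1 + 4/5z)/(1 − 1/5z).

Boundary: |R(x)|=1, x<0.
x=-0.69: |R|=0.3937
R=−1: 1+4/5x = −1+1/5x ⇒ -3/5x=2 ⇒ x=2/(-3/5)=-3.3333
Confirm numerically:
  x=-3.228: |R|=0.96159 <1
  x=-2.777: |R|=0.78539 <1
  x=-2.402: |R|=0.62253 <1
  x=-1.503: |R|=0.15562 <1
  x=-3.813: |R|=1.16328 >1
  x=-3.692: |R|=1.12379 >1
So |R|<1 on (-3.3333, 0).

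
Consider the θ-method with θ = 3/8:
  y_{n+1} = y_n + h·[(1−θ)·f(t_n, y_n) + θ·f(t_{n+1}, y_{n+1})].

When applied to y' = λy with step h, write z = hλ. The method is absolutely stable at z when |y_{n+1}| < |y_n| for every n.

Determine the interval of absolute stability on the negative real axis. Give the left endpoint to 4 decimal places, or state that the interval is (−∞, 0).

With y'=λy (z=hλ):
  y_{n+1} = y_n + z·[5/8·y_n + 3/8·y_{n+1}] ⇒ (1 − 3/8z)y_{n+1} = (1 + 5/8z)y_n
  Hence R(z) = (1 + 5/8z)/(1 − 3/8z).

Boundary: |R(x)|=1, x<0.
x=-1.51: |R|=0.0359
R=−1: 1+5/8x = −1+3/8x ⇒ -1/4x=2 ⇒ x=2/(-1/4)=-8.0000
Confirm numerically:
  x=-6.993: |R|=0.93050 <1
  x=-6.460: |R|=0.88751 <1
  x=-5.401: |R|=0.78523 <1
  x=-4.562: |R|=0.68293 <1
  x=-8.518: |R|=1.03088 >1
  x=-8.428: |R|=1.02572 >1
  x=-8.116: |R|=1.00717 >1
Interval (-8.0000, 0).

(-8.0000, 0).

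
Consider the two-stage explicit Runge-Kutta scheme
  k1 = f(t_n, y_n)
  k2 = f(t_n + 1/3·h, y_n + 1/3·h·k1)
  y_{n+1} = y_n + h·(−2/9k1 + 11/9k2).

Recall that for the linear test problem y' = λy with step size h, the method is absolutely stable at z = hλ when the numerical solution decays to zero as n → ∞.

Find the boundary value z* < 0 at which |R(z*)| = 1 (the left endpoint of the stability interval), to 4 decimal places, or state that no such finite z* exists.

Test eqn y'=λy, z=hλ:
  k1=λy_n ⇒ h·k1=z·y_n;  k2=λ(1+1/3z)y_n ⇒ h·k2=z(1+1/3z)y_n
  y_{n+1}/y_n = 1 − 2/9z + 11/9z(1+1/3z) = 1 + z + 11/27z²
  Hence R(z) = 1 + z + 11/27z².

Solve |R(x)|<1 on ℝ⁻.
x=-1.41: |R|=0.4000
R=1: x+11/27x²=0 ⇒ x=−27/11=-2.4545; min R=1−1/(4·11/27)=0.3864>−1
Confirm numerically:
  x=-2.166: |R|=0.74537 <1
  x=-2.063: |R|=0.67091 <1
  x=-1.671: |R|=0.46658 <1
  x=-1.046: |R|=0.39975 <1
  x=-3.022: |R|=1.69864 >1
  x=-2.766: |R|=1.35097 >1
  x=-2.640: |R|=1.19947 >1
Stable set (-2.4545, 0).

left endpoint -2.4545.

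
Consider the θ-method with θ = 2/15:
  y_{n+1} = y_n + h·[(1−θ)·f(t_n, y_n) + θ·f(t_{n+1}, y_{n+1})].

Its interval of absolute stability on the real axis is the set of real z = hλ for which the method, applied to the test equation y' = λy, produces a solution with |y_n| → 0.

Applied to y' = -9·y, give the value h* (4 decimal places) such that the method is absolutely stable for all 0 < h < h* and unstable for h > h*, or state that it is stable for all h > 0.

(-2.7273,0); λ=-9 ⇒ h* = (30/11)/9 = 0.3030.

With y'=λy (z=hλ):
  y_{n+1} = y_n + z·[13/15·y_n + 2/15·y_{n+1}] ⇒ (1 − 2/15z)y_{n+1} = (1 + 13/15z)y_n
  so R(z) = (1 + 13/15z)/(1 − 2/15z).

Boundary: |R(x)|=1, x<0.
x=-1.63: |R|=0.3390
R=−1: 1+13/15x = −1+2/15x ⇒ -11/15x=2 ⇒ x=2/(-11/15)=-2.7273
Confirm numerically:
  x=-1.486: |R|=0.24026 <1
  x=-1.327: |R|=0.12751 <1
  x=-1.232: |R|=0.05818 <1
  x=-1.228: |R|=0.05522 <1
  x=-3.306: |R|=1.29456 >1
  x=-3.120: |R|=1.20339 >1
So |R|<1 on (-2.7273, 0).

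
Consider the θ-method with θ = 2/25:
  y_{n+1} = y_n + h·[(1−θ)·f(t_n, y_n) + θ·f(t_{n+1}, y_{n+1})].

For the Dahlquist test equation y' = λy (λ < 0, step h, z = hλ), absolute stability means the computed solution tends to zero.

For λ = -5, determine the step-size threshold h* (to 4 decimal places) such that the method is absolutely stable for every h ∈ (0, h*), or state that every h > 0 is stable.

(-2.3810,0); λ=-5 ⇒ h* = (50/21)/5 = 0.4762.

On y'=λy, z=hλ:
  y_{n+1} = y_n + z·[23/25·y_n + 2/25·y_{n+1}] ⇒ (1 − 2/25z)y_{n+1} = (1 + 23/25z)y_n
  Hence R(z) = (1 + 23/25z)/(1 − 2/25z).

Need |R(x)|<1, x<0.
x=-1.69: |R|=0.4887
R=−1: 1+23/25x = −1+2/25x ⇒ -21/25x=2 ⇒ x=2/(-21/25)=-2.3810
Confirm numerically:
  x=-2.047: |R|=0.75895 <1
  x=-2.001: |R|=0.72488 <1
  x=-1.938: |R|=0.67786 <1
  x=-0.976: |R|=0.09469 <1
  x=-2.893: |R|=1.34928 >1
  x=-2.861: |R|=1.32814 >1
Stable set (-2.3810, 0).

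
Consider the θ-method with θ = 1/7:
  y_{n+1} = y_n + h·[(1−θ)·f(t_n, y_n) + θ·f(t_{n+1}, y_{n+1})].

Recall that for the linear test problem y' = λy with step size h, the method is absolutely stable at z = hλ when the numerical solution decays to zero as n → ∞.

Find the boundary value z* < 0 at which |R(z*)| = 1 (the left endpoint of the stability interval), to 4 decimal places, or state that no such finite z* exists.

z* = -2.8000.

On y'=λy, z=hλ:
  y_{n+1} = y_n + z·[6/7·y_n + 1/7·y_{n+1}] ⇒ (1 − 1/7z)y_{n+1} = (1 + 6/7z)y_n
  Hence R(z) = (1 + 6/7z)/(1 − 1/7z).

Boundary: |R(x)|=1, x<0.
x=-1.27: |R|=0.0750
R=−1: 1+6/7x = −1+1/7x ⇒ -5/7x=2 ⇒ x=2/(-5/7)=-2.8000
Confirm numerically:
  x=-2.778: |R|=0.98875 <1
  x=-1.914: |R|=0.50303 <1
  x=-1.420: |R|=0.18052 <1
  x=-3.220: |R|=1.20548 >1
  x=-2.879: |R|=1.03998 >1
  x=-2.855: |R|=1.02790 >1
Stable set (-2.8000, 0).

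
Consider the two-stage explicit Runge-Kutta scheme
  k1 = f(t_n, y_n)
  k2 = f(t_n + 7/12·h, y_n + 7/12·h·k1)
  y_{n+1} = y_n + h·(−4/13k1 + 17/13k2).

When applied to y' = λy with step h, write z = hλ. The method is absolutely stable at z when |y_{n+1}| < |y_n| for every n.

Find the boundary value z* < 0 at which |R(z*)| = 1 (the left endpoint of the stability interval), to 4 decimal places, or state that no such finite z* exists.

left endpoint -1.3109.

Test eqn y'=λy, z=hλ:
  k1=λy_n ⇒ h·k1=z·y_n;  k2=λ(1+7/12z)y_n ⇒ h·k2=z(1+7/12z)y_n
  y_{n+1}/y_n = 1 − 4/13z + 17/13z(1+7/12z) = 1 + z + 119/156z²
  so R(z) = 1 + z + 119/156z².

Find x<0 with |R(x)|<1.
x=-1.71: |R|=1.5206
R=1: x+119/156x²=0 ⇒ x=−156/119=-1.3109; min R=1−1/(4·119/156)=0.6723>−1
Confirm numerically:
  x=-0.970: |R|=0.74774 <1
  x=-0.732: |R|=0.67674 <1
  x=-0.671: |R|=0.67245 <1
  x=-1.773: |R|=1.62495 >1
  x=-1.445: |R|=1.14779 >1
  x=-1.441: |R|=1.14298 >1
Interval (-1.3109, 0).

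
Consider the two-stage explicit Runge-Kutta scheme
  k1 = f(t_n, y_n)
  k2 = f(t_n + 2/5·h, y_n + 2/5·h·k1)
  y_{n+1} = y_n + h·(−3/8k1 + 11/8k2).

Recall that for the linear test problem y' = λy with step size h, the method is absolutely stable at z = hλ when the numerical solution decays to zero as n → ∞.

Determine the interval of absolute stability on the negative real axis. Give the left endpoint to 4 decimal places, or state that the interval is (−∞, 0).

(-1.8182, 0).

With y'=λy (z=hλ):
  k1=λy_n ⇒ h·k1=z·y_n;  k2=λ(1+2/5z)y_n ⇒ h·k2=z(1+2/5z)y_n
  y_{n+1}/y_n = 1 − 3/8z + 11/8z(1+2/5z) = 1 + z + 11/20z²
  so R(z) = 1 + z + 11/20z².

Need |R(x)|<1, x<0.
x=-1.47: |R|=0.7185
R=1: x+11/20x²=0 ⇒ x=−20/11=-1.8182; min R=1−1/(4·11/20)=0.5455>−1
Confirm numerically:
  x=-1.285: |R|=0.62317 <1
  x=-1.076: |R|=0.56078 <1
  x=-0.729: |R|=0.56329 <1
  x=-2.415: |R|=1.79272 >1
  x=-2.231: |R|=1.50655 >1
  x=-2.017: |R|=1.22056 >1
Interval (-1.8182, 0).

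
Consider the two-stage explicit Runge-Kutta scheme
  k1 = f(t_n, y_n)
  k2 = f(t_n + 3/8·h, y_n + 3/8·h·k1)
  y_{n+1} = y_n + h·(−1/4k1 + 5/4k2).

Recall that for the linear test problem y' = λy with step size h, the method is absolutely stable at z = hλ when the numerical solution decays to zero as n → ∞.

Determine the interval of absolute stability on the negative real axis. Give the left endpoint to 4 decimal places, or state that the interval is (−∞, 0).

Test eqn y'=λy, z=hλ:
  k1=λy_n ⇒ h·k1=z·y_n;  k2=λ(1+3/8z)y_n ⇒ h·k2=z(1+3/8z)y_n
  y_{n+1}/y_n = 1 − 1/4z + 5/4z(1+3/8z) = 1 + z + 15/32z²
  ⇒ R(z) = 1 + z + 15/32z².

Need |R(x)|<1, x<0.
x=-1.76: |R|=0.6920
R=1: x+15/32x²=0 ⇒ x=−32/15=-2.1333; min R=1−1/(4·15/32)=0.4667>−1
Confirm numerically:
  x=-1.808: |R|=0.72428 <1
  x=-1.759: |R|=0.69135 <1
  x=-1.011: |R|=0.46812 <1
  x=-2.731: |R|=1.76511 >1
  x=-2.584: |R|=1.54587 >1
Interval (-2.1333, 0).

z∈(-2.1333,0).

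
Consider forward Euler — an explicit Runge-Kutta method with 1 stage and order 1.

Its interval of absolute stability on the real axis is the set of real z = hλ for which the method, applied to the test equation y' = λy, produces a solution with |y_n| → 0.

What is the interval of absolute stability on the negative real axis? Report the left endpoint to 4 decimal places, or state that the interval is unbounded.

Set f=λy, z=hλ:
  order 1, 1-stage ⇒ R(z)=1+z
  (e.g. R(-1.13)=-0.13000, |R|=0.13000)

Solve |R(x)|<1 on ℝ⁻.
x=-1.13: |R|=0.1300
|R(-2.27)|=1.2700 |R(-2.07)|=1.0700 |R(-1.7)|=0.7000
Bisect:
  x_lo=-2.3023 |R|=1.3023  x_hi=-0.2140 |R|=0.7860
  mid=-1.25814 |R|=0.25814 →hi
  mid=-1.78020 |R|=0.78020 →hi
  mid=-2.04123 |R|=1.04123 →lo
  mid=-1.91071 |R|=0.91071 →hi
  mid=-1.97597 |R|=0.97597 →hi
  mid=-2.00860 |R|=1.00860 →lo
  mid=-1.99229 |R|=0.99229 →hi
  mid=-2.00044 |R|=1.00044 →lo
  mid=-1.99636 |R|=0.99636 →hi
  ...
  [-2.00006,-1.99993] ⇒ x*=-2.0000
Interval (-2.0000, 0).

(-2.0000, 0).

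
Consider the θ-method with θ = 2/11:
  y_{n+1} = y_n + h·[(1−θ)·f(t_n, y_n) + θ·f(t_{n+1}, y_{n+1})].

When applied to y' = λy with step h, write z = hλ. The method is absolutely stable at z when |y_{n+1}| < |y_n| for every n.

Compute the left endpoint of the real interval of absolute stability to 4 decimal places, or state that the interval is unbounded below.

left endpoint -3.1429.

On y'=λy, z=hλ:
  y_{n+1} = y_n + z·[9/11·y_n + 2/11·y_{n+1}] ⇒ (1 − 2/11z)y_{n+1} = (1 + 9/11z)y_n
  so R(z) = (1 + 9/11z)/(1 − 2/11z).

Boundary: |R(x)|=1, x<0.
x=-1.73: |R|=0.3160
R=−1: 1+9/11x = −1+2/11x ⇒ -7/11x=2 ⇒ x=2/(-7/11)=-3.1429
Confirm numerically:
  x=-3.067: |R|=0.96901 <1
  x=-1.940: |R|=0.43414 <1
  x=-1.518: |R|=0.18966 <1
  x=-1.425: |R|=0.13177 <1
  x=-3.723: |R|=1.22016 >1
  x=-3.516: |R|=1.14485 >1
  x=-3.278: |R|=1.05388 >1
So |R|<1 on (-3.1429, 0).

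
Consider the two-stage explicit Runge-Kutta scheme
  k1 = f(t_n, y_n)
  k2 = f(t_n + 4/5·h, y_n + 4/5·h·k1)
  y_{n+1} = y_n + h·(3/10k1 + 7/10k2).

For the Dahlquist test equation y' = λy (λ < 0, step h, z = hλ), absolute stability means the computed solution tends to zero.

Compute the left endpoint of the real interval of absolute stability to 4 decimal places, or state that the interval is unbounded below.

left endpoint -1.7857.

With y'=λy (z=hλ):
  k1=λy_n ⇒ h·k1=z·y_n;  k2=λ(1+4/5z)y_n ⇒ h·k2=z(1+4/5z)y_n
  y_{n+1}/y_n = 1 + 3/10z + 7/10z(1+4/5z) = 1 + z + 14/25z²
  so R(z) = 1 + z + 14/25z².

Boundary: |R(x)|=1, x<0.
x=-1.08: |R|=0.5732
R=1: x+14/25x²=0 ⇒ x=−25/14=-1.7857; min R=1−1/(4·14/25)=0.5536>−1
Confirm numerically:
  x=-1.715: |R|=0.93209 <1
  x=-1.382: |R|=0.68756 <1
  x=-0.782: |R|=0.56045 <1
  x=-2.259: |R|=1.59873 >1
  x=-2.222: |R|=1.54288 >1
  x=-1.925: |R|=1.15015 >1
Interval (-1.7857, 0).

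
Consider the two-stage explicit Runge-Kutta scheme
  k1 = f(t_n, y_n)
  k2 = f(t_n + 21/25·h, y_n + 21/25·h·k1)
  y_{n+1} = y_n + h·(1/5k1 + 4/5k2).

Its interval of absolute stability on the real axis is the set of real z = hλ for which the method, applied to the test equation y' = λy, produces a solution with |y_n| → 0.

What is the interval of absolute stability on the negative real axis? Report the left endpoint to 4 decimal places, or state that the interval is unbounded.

(-1.4881, 0).

Test eqn y'=λy, z=hλ:
  k1=λy_n ⇒ h·k1=z·y_n;  k2=λ(1+21/25z)y_n ⇒ h·k2=z(1+21/25z)y_n
  y_{n+1}/y_n = 1 + 1/5z + 4/5z(1+21/25z) = 1 + z + 84/125z²
  Hence R(z) = 1 + z + 84/125z².

Boundary: |R(x)|=1, x<0.
x=-0.58: |R|=0.6461
R=1: x+84/125x²=0 ⇒ x=−125/84=-1.4881; min R=1−1/(4·84/125)=0.6280>−1
Confirm numerically:
  x=-1.173: |R|=0.75162 <1
  x=-1.089: |R|=0.70794 <1
  x=-0.982: |R|=0.66603 <1
  x=-1.915: |R|=1.54938 >1
  x=-1.569: |R|=1.08530 >1
Stable set (-1.4881, 0).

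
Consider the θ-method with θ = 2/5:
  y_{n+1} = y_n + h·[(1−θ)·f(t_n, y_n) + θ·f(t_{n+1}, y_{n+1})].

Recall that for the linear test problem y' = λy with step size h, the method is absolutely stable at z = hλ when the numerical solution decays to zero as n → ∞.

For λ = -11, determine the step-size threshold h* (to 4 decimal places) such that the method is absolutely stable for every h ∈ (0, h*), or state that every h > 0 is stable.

On y'=λy, z=hλ:
  y_{n+1} = y_n + z·[3/5·y_n + 2/5·y_{n+1}] ⇒ (1 − 2/5z)y_{n+1} = (1 + 3/5z)y_n
  so R(z) = (1 + 3/5z)/(1 − 2/5z).

Boundary: |R(x)|=1, x<0.
x=-0.49: |R|=0.5903
R=−1: 1+3/5x = −1+2/5x ⇒ -1/5x=2 ⇒ x=2/(-1/5)=-10.0000
Confirm numerically:
  x=-9.834: |R|=0.99327 <1
  x=-7.307: |R|=0.86270 <1
  x=-4.652: |R|=0.62612 <1
  x=-10.557: |R|=1.02133 >1
  x=-10.343: |R|=1.01335 >1
  x=-10.201: |R|=1.00791 >1
Stable set (-10.0000, 0).

(-10.0000,0); λ=-11 ⇒ h* = (10)/11 = 0.9091.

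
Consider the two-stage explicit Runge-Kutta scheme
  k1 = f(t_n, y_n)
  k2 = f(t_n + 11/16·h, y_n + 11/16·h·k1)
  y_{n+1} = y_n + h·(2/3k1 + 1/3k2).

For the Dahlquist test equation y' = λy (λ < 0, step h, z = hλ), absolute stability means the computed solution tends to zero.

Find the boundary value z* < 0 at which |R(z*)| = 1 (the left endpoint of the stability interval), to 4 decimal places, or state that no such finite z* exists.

Test eqn y'=λy, z=hλ:
  k1=λy_n ⇒ h·k1=z·y_n;  k2=λ(1+11/16z)y_n ⇒ h·k2=z(1+11/16z)y_n
  y_{n+1}/y_n = 1 + 2/3z + 1/3z(1+11/16z) = 1 + z + 11/48z²
  ⇒ R(z) = 1 + z + 11/48z².

Boundary: |R(x)|=1, x<0.
x=-1.3: |R|=0.0873
R=1: x+11/48x²=0 ⇒ x=−48/11=-4.3636; min R=1−1/(4·11/48)=-0.0909>−1
Confirm numerically:
  x=-3.473: |R|=0.29115 <1
  x=-3.145: |R|=0.12169 <1
  x=-3.129: |R|=0.11469 <1
  x=-1.850: |R|=0.06568 <1
  x=-4.656: |R|=1.31195 >1
  x=-4.580: |R|=1.22709 >1
  x=-4.490: |R|=1.13002 >1
So |R|<1 on (-4.3636, 0).

z* = -4.3636.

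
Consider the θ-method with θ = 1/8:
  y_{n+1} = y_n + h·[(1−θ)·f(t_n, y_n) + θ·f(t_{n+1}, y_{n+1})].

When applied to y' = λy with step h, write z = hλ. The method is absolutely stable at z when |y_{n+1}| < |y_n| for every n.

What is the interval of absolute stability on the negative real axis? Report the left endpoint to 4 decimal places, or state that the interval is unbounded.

(-2.6667, 0).

Test eqn y'=λy, z=hλ:
  y_{n+1} = y_n + z·[7/8·y_n + 1/8·y_{n+1}] ⇒ (1 − 1/8z)y_{n+1} = (1 + 7/8z)y_n
  Hence R(z) = (1 + 7/8z)/(1 − 1/8z).

Find x<0 with |R(x)|<1.
x=-0.63: |R|=0.4160
R=−1: 1+7/8x = −1+1/8x ⇒ -3/4x=2 ⇒ x=2/(-3/4)=-2.6667
Confirm numerically:
  x=-1.956: |R|=0.57172 <1
  x=-1.181: |R|=0.02908 <1
  x=-1.079: |R|=0.04923 <1
  x=-3.263: |R|=1.31768 >1
  x=-3.193: |R|=1.28214 >1
  x=-2.926: |R|=1.14241 >1
Stable set (-2.6667, 0).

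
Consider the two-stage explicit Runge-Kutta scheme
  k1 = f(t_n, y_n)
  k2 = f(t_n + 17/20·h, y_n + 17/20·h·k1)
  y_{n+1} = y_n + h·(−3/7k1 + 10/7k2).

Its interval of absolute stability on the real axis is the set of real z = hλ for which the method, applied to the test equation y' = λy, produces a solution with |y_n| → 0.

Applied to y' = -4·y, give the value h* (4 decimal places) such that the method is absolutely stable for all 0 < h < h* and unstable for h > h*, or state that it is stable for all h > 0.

Test eqn y'=λy, z=hλ:
  k1=λy_n ⇒ h·k1=z·y_n;  k2=λ(1+17/20z)y_n ⇒ h·k2=z(1+17/20z)y_n
  y_{n+1}/y_n = 1 − 3/7z + 10/7z(1+17/20z) = 1 + z + 17/14z²
  R(z) = 1 + z + 17/14z².

Find x<0 with |R(x)|<1.
x=-0.53: |R|=0.8111
R=1: x+17/14x²=0 ⇒ x=−14/17=-0.8235; min R=1−1/(4·17/14)=0.7941>−1
Confirm numerically:
  x=-0.601: |R|=0.83760 <1
  x=-0.550: |R|=0.81732 <1
  x=-0.502: |R|=0.80400 <1
  x=-1.383: |R|=1.93955 >1
  x=-1.068: |R|=1.31704 >1
  x=-0.876: |R|=1.05581 >1
So |R|<1 on (-0.8235, 0).

(-0.8235,0); λ=-4 ⇒ h* = (14/17)/4 = 0.2059.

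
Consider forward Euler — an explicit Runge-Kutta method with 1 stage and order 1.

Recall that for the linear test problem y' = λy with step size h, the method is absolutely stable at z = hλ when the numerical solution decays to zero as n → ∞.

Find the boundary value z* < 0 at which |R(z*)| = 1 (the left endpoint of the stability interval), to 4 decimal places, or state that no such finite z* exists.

With y'=λy (z=hλ):
  order 1, 1-stage ⇒ R(z)=1+z
  (e.g. R(-1.4)=-0.40000, |R|=0.40000)

Need |R(x)|<1, x<0.
x=-1.4: |R|=0.4000
|R(-1.72)|=0.7200 |R(-1.46)|=0.4600 |R(-0.95)|=0.0500
Bisect:
  x_lo=-2.3742 |R|=1.3742  x_hi=-0.2144 |R|=0.7856
  mid=-1.29427 |R|=0.29427 →hi
  mid=-1.83422 |R|=0.83422 →hi
  mid=-2.10419 |R|=1.10419 →lo
  mid=-1.96921 |R|=0.96921 →hi
  mid=-2.03670 |R|=1.03670 →lo
  mid=-2.00295 |R|=1.00295 →lo
  mid=-1.98608 |R|=0.98608 →hi
  mid=-1.99452 |R|=0.99452 →hi
  mid=-1.99873 |R|=0.99873 →hi
  ...
  [-2.00005,-1.99992] ⇒ x*=-2.0000
Interval (-2.0000, 0).

z* = -2.0000.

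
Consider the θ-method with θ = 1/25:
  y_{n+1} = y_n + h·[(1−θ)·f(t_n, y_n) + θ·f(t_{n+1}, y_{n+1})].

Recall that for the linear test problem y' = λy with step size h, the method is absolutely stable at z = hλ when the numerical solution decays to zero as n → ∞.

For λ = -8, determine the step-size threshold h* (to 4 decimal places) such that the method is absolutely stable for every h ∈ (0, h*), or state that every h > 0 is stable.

(-2.1739,0); λ=-8 ⇒ h* = (50/23)/8 = 0.2717.

On y'=λy, z=hλ:
  y_{n+1} = y_n + z·[24/25·y_n + 1/25·y_{n+1}] ⇒ (1 − 1/25z)y_{n+1} = (1 + 24/25z)y_n
  Hence R(z) = (1 + 24/25z)/(1 − 1/25z).

Find x<0 with |R(x)|<1.
x=-0.85: |R|=0.1779
R=−1: 1+24/25x = −1+1/25x ⇒ -23/25x=2 ⇒ x=2/(-23/25)=-2.1739
Confirm numerically:
  x=-1.853: |R|=0.72513 <1
  x=-1.472: |R|=0.39015 <1
  x=-1.118: |R|=0.07014 <1
  x=-2.683: |R|=1.42297 >1
  x=-2.640: |R|=1.38784 >1
Stable set (-2.1739, 0).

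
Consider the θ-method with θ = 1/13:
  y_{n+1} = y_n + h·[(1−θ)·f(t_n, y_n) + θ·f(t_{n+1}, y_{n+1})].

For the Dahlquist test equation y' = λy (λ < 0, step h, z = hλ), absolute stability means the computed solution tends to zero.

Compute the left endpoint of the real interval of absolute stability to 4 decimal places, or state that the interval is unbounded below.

Set f=λy, z=hλ:
  y_{n+1} = y_n + z·[12/13·y_n + 1/13·y_{n+1}] ⇒ (1 − 1/13z)y_{n+1} = (1 + 12/13z)y_n
  R(z) = (1 + 12/13z)/(1 − 1/13z).

Find x<0 with |R(x)|<1.
x=-1.73: |R|=0.5268
R=−1: 1+12/13x = −1+1/13x ⇒ -11/13x=2 ⇒ x=2/(-11/13)=-2.3636
Confirm numerically:
  x=-1.808: |R|=0.58725 <1
  x=-1.349: |R|=0.22218 <1
  x=-0.952: |R|=0.11296 <1
  x=-2.879: |R|=1.35701 >1
  x=-2.627: |R|=1.18538 >1
Stable set (-2.3636, 0).

left endpoint -2.3636.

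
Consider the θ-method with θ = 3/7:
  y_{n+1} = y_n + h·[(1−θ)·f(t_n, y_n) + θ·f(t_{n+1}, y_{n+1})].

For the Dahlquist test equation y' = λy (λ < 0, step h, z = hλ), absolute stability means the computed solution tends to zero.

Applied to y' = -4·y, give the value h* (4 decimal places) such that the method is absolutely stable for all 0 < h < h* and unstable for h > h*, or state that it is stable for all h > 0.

(-14.0000,0); λ=-4 ⇒ h* = (14)/4 = 3.5000.

Set f=λy, z=hλ:
  y_{n+1} = y_n + z·[4/7·y_n + 3/7·y_{n+1}] ⇒ (1 − 3/7z)y_{n+1} = (1 + 4/7z)y_n
  so R(z) = (1 + 4/7z)/(1 − 3/7z).

Solve |R(x)|<1 on ℝ⁻.
x=-1.8: |R|=0.0161
R=−1: 1+4/7x = −1+3/7x ⇒ -1/7x=2 ⇒ x=2/(-1/7)=-14.0000
Confirm numerically:
  x=-12.168: |R|=0.95789 <1
  x=-10.455: |R|=0.90760 <1
  x=-9.778: |R|=0.88380 <1
  x=-14.547: |R|=1.01080 >1
  x=-14.242: |R|=1.00487 >1
  x=-14.106: |R|=1.00215 >1
Stable set (-14.0000, 0).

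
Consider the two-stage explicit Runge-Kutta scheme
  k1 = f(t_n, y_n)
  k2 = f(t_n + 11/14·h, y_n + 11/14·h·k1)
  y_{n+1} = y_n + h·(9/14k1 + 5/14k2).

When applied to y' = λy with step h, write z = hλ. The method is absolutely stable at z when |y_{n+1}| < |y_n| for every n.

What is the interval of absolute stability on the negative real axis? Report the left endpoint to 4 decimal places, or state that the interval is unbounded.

z∈(-3.5636,0).

Test eqn y'=λy, z=hλ:
  k1=λy_n ⇒ h·k1=z·y_n;  k2=λ(1+11/14z)y_n ⇒ h·k2=z(1+11/14z)y_n
  y_{n+1}/y_n = 1 + 9/14z + 5/14z(1+11/14z) = 1 + z + 55/196z²
  ⇒ R(z) = 1 + z + 55/196z².

Need |R(x)|<1, x<0.
x=-0.53: |R|=0.5488
R=1: x+55/196x²=0 ⇒ x=−196/55=-3.5636; min R=1−1/(4·55/196)=0.1091>−1
Confirm numerically:
  x=-2.427: |R|=0.22590 <1
  x=-2.392: |R|=0.21357 <1
  x=-1.548: |R|=0.12443 <1
  x=-3.858: |R|=1.31868 >1
  x=-3.611: |R|=1.04799 >1
Stable set (-3.5636, 0).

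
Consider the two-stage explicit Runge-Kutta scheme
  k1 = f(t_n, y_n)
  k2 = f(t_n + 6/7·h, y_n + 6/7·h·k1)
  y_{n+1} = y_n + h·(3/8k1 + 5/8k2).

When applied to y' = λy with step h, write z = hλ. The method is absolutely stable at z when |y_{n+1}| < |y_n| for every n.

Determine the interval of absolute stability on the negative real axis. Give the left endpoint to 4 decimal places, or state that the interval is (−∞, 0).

On y'=λy, z=hλ:
  k1=λy_n ⇒ h·k1=z·y_n;  k2=λ(1+6/7z)y_n ⇒ h·k2=z(1+6/7z)y_n
  y_{n+1}/y_n = 1 + 3/8z + 5/8z(1+6/7z) = 1 + z + 15/28z²
  R(z) = 1 + z + 15/28z².

Boundary: |R(x)|=1, x<0.
x=-1.75: |R|=0.8906
R=1: x+15/28x²=0 ⇒ x=−28/15=-1.8667; min R=1−1/(4·15/28)=0.5333>−1
Confirm numerically:
  x=-1.821: |R|=0.95545 <1
  x=-1.651: |R|=0.80925 <1
  x=-1.374: |R|=0.63736 <1
  x=-1.317: |R|=0.61219 <1
  x=-2.450: |R|=1.76562 >1
  x=-2.173: |R|=1.35660 >1
Stable set (-1.8667, 0).

z∈(-1.8667,0).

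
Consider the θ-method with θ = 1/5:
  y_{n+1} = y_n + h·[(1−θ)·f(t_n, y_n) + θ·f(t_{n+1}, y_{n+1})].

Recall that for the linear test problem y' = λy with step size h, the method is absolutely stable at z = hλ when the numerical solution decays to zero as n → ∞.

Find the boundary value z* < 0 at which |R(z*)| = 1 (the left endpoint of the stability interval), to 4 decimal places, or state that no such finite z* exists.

On y'=λy, z=hλ:
  y_{n+1} = y_n + z·[4/5·y_n + 1/5·y_{n+1}] ⇒ (1 − 1/5z)y_{n+1} = (1 + 4/5z)y_n
  Hence R(z) = (1 + 4/5z)/(1 − 1/5z).

Need |R(x)|<1, x<0.
x=-0.74: |R|=0.3554
R=−1: 1+4/5x = −1+1/5x ⇒ -3/5x=2 ⇒ x=2/(-3/5)=-3.3333
Confirm numerically:
  x=-3.203: |R|=0.95233 <1
  x=-2.339: |R|=0.59354 <1
  x=-1.908: |R|=0.38101 <1
  x=-3.545: |R|=1.07431 >1
  x=-3.514: |R|=1.06366 >1
Stable set (-3.3333, 0).

left endpoint -3.3333.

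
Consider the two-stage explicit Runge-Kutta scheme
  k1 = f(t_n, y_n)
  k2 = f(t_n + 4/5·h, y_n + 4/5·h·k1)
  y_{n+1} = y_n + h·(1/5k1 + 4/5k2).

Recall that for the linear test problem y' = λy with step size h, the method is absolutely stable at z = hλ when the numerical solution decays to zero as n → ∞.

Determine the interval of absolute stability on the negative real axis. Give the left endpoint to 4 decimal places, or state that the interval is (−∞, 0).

(-1.5625, 0).

With y'=λy (z=hλ):
  k1=λy_n ⇒ h·k1=z·y_n;  k2=λ(1+4/5z)y_n ⇒ h·k2=z(1+4/5z)y_n
  y_{n+1}/y_n = 1 + 1/5z + 4/5z(1+4/5z) = 1 + z + 16/25z²
  Hence R(z) = 1 + z + 16/25z².

Solve |R(x)|<1 on ℝ⁻.
x=-1.2: |R|=0.7216
R=1: x+16/25x²=0 ⇒ x=−25/16=-1.5625; min R=1−1/(4·16/25)=0.6094>−1
Confirm numerically:
  x=-1.451: |R|=0.89646 <1
  x=-1.314: |R|=0.79102 <1
  x=-1.214: |R|=0.72923 <1
  x=-2.155: |R|=1.81718 >1
  x=-2.103: |R|=1.72747 >1
So |R|<1 on (-1.5625, 0).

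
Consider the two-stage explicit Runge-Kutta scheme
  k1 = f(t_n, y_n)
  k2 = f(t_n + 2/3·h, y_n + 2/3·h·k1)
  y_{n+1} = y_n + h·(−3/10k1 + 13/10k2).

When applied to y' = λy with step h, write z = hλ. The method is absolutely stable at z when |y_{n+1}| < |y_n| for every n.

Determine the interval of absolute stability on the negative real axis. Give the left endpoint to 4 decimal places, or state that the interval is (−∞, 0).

z∈(-1.1538,0).

Test eqn y'=λy, z=hλ:
  k1=λy_n ⇒ h·k1=z·y_n;  k2=λ(1+2/3z)y_n ⇒ h·k2=z(1+2/3z)y_n
  y_{n+1}/y_n = 1 − 3/10z + 13/10z(1+2/3z) = 1 + z + 13/15z²
  so R(z) = 1 + z + 13/15z².

Solve |R(x)|<1 on ℝ⁻.
x=-0.3: |R|=0.7780
R=1: x+13/15x²=0 ⇒ x=−15/13=-1.1538; min R=1−1/(4·13/15)=0.7115>−1
Confirm numerically:
  x=-1.118: |R|=0.96527 <1
  x=-0.724: |R|=0.73029 <1
  x=-0.486: |R|=0.71870 <1
  x=-1.355: |R|=1.23622 >1
  x=-1.303: |R|=1.16843 >1
  x=-1.247: |R|=1.10067 >1
Stable set (-1.1538, 0).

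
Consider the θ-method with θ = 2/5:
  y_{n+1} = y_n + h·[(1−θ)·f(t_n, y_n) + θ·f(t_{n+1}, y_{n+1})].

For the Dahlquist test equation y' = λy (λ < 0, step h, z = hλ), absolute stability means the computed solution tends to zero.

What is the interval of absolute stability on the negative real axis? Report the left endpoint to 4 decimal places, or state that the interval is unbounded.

z∈(-10.0000,0).

With y'=λy (z=hλ):
  y_{n+1} = y_n + z·[3/5·y_n + 2/5·y_{n+1}] ⇒ (1 − 2/5z)y_{n+1} = (1 + 3/5z)y_n
  R(z) = (1 + 3/5z)/(1 − 2/5z).

Boundary: |R(x)|=1, x<0.
x=-1.29: |R|=0.1491
R=−1: 1+3/5x = −1+2/5x ⇒ -1/5x=2 ⇒ x=2/(-1/5)=-10.0000
Confirm numerically:
  x=-8.569: |R|=0.93536 <1
  x=-7.080: |R|=0.84760 <1
  x=-6.581: |R|=0.81175 <1
  x=-10.512: |R|=1.01967 >1
  x=-10.491: |R|=1.01890 >1
  x=-10.433: |R|=1.01674 >1
Stable set (-10.0000, 0).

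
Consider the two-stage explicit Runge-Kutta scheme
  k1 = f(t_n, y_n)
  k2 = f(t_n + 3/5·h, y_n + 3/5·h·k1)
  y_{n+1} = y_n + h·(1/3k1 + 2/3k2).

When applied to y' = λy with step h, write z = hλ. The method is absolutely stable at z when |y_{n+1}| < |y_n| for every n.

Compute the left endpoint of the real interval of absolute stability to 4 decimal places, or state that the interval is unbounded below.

Test eqn y'=λy, z=hλ:
  k1=λy_n ⇒ h·k1=z·y_n;  k2=λ(1+3/5z)y_n ⇒ h·k2=z(1+3/5z)y_n
  y_{n+1}/y_n = 1 + 1/3z + 2/3z(1+3/5z) = 1 + z + 2/5z²
  so R(z) = 1 + z + 2/5z².

Find x<0 with |R(x)|<1.
x=-0.33: |R|=0.7136
R=1: x+2/5x²=0 ⇒ x=−5/2=-2.5000; min R=1−1/(4·2/5)=0.3750>−1
Confirm numerically:
  x=-2.033: |R|=0.62024 <1
  x=-1.334: |R|=0.37782 <1
  x=-1.259: |R|=0.37503 <1
  x=-3.071: |R|=1.70142 >1
  x=-2.970: |R|=1.55836 >1
  x=-2.557: |R|=1.05830 >1
Stable set (-2.5000, 0).

z* = -2.5000.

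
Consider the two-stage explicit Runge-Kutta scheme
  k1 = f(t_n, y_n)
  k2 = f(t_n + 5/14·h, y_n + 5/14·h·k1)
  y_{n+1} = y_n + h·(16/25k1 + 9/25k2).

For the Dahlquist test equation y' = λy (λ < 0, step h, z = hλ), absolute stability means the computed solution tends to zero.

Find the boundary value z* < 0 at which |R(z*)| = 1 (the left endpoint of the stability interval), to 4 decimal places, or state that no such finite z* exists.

With y'=λy (z=hλ):
  k1=λy_n ⇒ h·k1=z·y_n;  k2=λ(1+5/14z)y_n ⇒ h·k2=z(1+5/14z)y_n
  y_{n+1}/y_n = 1 + 16/25z + 9/25z(1+5/14z) = 1 + z + 9/70z²
  R(z) = 1 + z + 9/70z².

Find x<0 with |R(x)|<1.
x=-0.75: |R|=0.3223
R=1: x+9/70x²=0 ⇒ x=−70/9=-7.7778; min R=1−1/(4·9/70)=-0.9444>−1
Confirm numerically:
  x=-6.249: |R|=0.22829 <1
  x=-5.341: |R|=0.67334 <1
  x=-4.611: |R|=0.87740 <1
  x=-8.264: |R|=1.51662 >1
  x=-7.911: |R|=1.13550 >1
Stable set (-7.7778, 0).

z* = -7.7778.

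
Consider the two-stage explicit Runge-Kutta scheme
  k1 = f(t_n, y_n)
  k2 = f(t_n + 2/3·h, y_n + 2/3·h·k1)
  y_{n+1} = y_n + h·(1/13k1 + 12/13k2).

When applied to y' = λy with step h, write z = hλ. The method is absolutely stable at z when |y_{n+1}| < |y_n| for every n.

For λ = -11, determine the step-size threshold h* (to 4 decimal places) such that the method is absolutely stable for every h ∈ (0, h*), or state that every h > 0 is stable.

(-1.6250,0); λ=-11 ⇒ h* = (13/8)/11 = 0.1477.

With y'=λy (z=hλ):
  k1=λy_n ⇒ h·k1=z·y_n;  k2=λ(1+2/3z)y_n ⇒ h·k2=z(1+2/3z)y_n
  y_{n+1}/y_n = 1 + 1/13z + 12/13z(1+2/3z) = 1 + z + 8/13z²
  so R(z) = 1 + z + 8/13z².

Boundary: |R(x)|=1, x<0.
x=-1: |R|=0.6154
R=1: x+8/13x²=0 ⇒ x=−13/8=-1.6250; min R=1−1/(4·8/13)=0.5938>−1
Confirm numerically:
  x=-1.492: |R|=0.87789 <1
  x=-1.340: |R|=0.76498 <1
  x=-1.112: |R|=0.64895 <1
  x=-0.691: |R|=0.60283 <1
  x=-2.204: |R|=1.78530 >1
  x=-1.857: |R|=1.26512 >1
Stable set (-1.6250, 0).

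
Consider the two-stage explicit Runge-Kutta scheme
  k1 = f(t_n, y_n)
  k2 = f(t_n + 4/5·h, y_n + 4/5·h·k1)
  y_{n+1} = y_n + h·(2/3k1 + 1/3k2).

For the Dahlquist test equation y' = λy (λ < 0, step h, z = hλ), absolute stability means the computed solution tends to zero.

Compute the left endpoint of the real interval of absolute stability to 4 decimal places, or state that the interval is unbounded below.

z* = -3.7500.

Test eqn y'=λy, z=hλ:
  k1=λy_n ⇒ h·k1=z·y_n;  k2=λ(1+4/5z)y_n ⇒ h·k2=z(1+4/5z)y_n
  y_{n+1}/y_n = 1 + 2/3z + 1/3z(1+4/5z) = 1 + z + 4/15z²
  R(z) = 1 + z + 4/15z².

Find x<0 with |R(x)|<1.
x=-1.68: |R|=0.0726
R=1: x+4/15x²=0 ⇒ x=−15/4=-3.7500; min R=1−1/(4·4/15)=0.0625>−1
Confirm numerically:
  x=-2.292: |R|=0.10887 <1
  x=-1.939: |R|=0.06359 <1
  x=-1.755: |R|=0.06634 <1
  x=-4.028: |R|=1.29861 >1
  x=-3.970: |R|=1.23291 >1
  x=-3.819: |R|=1.07027 >1
Interval (-3.7500, 0).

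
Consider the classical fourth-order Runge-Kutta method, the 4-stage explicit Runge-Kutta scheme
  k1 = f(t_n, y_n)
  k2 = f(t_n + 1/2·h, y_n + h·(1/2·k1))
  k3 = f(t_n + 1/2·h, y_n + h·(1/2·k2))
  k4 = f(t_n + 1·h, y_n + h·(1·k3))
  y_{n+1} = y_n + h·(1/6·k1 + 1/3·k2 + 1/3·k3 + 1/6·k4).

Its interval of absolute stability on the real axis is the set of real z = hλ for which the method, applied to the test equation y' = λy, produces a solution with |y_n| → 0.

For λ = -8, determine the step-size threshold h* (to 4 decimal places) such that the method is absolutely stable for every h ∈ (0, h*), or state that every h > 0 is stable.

With y'=λy (z=hλ):
  order 4, 4-stage ⇒ R(z)=1+z+z^2/2+z^3/6+z^4/24
  (e.g. R(-1.72)=0.27580, |R|=0.27580)

Find x<0 with |R(x)|<1.
x=-1.72: |R|=0.2758
|R(-2.28)|=0.4698 |R(-2.18)|=0.4105 |R(-1.11)|=0.3414
Bisect:
  x_lo=-3.6836 |R|=3.4420  x_hi=-0.3853 |R|=0.6803
  mid=-2.03444 |R|=0.34541 →hi
  mid=-2.85902 |R|=1.11697 →lo
  mid=-2.44673 |R|=0.59855 →hi
  mid=-2.65288 |R|=0.81804 →hi
  mid=-2.75595 |R|=0.95665 →hi
  mid=-2.80749 |R|=1.03398 →lo
  mid=-2.78172 |R|=0.99462 →hi
  mid=-2.79460 |R|=1.01413 →lo
  mid=-2.78816 |R|=1.00433 →lo
  mid=-2.78494 |R|=0.99947 →hi
  ...
  [-2.78534,-2.78514] ⇒ x*=-2.7853
Stable set (-2.7853, 0).

(-2.7853,0); λ=-8 ⇒ h* = 0.3482.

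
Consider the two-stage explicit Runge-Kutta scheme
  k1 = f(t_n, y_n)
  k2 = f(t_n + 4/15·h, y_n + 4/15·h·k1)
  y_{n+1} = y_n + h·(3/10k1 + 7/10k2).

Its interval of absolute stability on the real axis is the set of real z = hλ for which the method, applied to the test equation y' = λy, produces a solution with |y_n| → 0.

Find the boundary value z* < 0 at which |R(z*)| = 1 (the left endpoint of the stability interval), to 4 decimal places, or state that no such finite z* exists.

With y'=λy (z=hλ):
  k1=λy_n ⇒ h·k1=z·y_n;  k2=λ(1+4/15z)y_n ⇒ h·k2=z(1+4/15z)y_n
  y_{n+1}/y_n = 1 + 3/10z + 7/10z(1+4/15z) = 1 + z + 14/75z²
  so R(z) = 1 + z + 14/75z².

Solve |R(x)|<1 on ℝ⁻.
x=-0.88: |R|=0.2646
R=1: x+14/75x²=0 ⇒ x=−75/14=-5.3571; min R=1−1/(4·14/75)=-0.3393>−1
Confirm numerically:
  x=-5.234: |R|=0.87969 <1
  x=-4.168: |R|=0.07482 <1
  x=-2.368: |R|=0.32128 <1
  x=-5.522: |R|=1.16993 >1
  x=-5.454: |R|=1.09861 >1
So |R|<1 on (-5.3571, 0).

left endpoint -5.3571.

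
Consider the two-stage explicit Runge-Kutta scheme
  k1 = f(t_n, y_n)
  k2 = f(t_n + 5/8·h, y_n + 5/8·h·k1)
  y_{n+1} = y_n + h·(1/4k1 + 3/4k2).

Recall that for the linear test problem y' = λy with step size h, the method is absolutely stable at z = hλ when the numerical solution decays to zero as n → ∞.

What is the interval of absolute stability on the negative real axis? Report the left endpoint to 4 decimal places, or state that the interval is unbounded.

z∈(-2.1333,0).

Test eqn y'=λy, z=hλ:
  k1=λy_n ⇒ h·k1=z·y_n;  k2=λ(1+5/8z)y_n ⇒ h·k2=z(1+5/8z)y_n
  y_{n+1}/y_n = 1 + 1/4z + 3/4z(1+5/8z) = 1 + z + 15/32z²
  Hence R(z) = 1 + z + 15/32z².

Need |R(x)|<1, x<0.
x=-1.23: |R|=0.4792
R=1: x+15/32x²=0 ⇒ x=−32/15=-2.1333; min R=1−1/(4·15/32)=0.4667>−1
Confirm numerically:
  x=-1.954: |R|=0.83574 <1
  x=-1.953: |R|=0.83491 <1
  x=-1.362: |R|=0.50755 <1
  x=-2.703: |R|=1.72179 >1
  x=-2.626: |R|=1.60644 >1
  x=-2.580: |R|=1.54019 >1
So |R|<1 on (-2.1333, 0).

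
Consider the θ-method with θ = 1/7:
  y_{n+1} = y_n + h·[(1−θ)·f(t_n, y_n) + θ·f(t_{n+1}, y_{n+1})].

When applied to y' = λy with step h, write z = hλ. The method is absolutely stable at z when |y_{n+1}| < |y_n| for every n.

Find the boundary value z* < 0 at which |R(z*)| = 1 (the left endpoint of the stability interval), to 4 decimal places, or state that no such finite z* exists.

left endpoint -2.8000.

On y'=λy, z=hλ:
  y_{n+1} = y_n + z·[6/7·y_n + 1/7·y_{n+1}] ⇒ (1 − 1/7z)y_{n+1} = (1 + 6/7z)y_n
  so R(z) = (1 + 6/7z)/(1 − 1/7z).

Solve |R(x)|<1 on ℝ⁻.
x=-0.67: |R|=0.3885
R=−1: 1+6/7x = −1+1/7x ⇒ -5/7x=2 ⇒ x=2/(-5/7)=-2.8000
Confirm numerically:
  x=-2.716: |R|=0.95677 <1
  x=-2.199: |R|=0.67333 <1
  x=-1.836: |R|=0.45450 <1
  x=-1.179: |R|=0.00905 <1
  x=-3.327: |R|=1.25516 >1
  x=-3.018: |R|=1.10880 >1
Interval (-2.8000, 0).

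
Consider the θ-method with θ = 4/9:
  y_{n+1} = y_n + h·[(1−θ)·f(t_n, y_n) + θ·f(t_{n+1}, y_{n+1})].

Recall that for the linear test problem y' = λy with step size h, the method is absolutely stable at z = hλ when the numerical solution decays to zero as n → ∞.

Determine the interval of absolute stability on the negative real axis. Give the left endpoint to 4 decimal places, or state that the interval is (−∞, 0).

z∈(-18.0000,0).

On y'=λy, z=hλ:
  y_{n+1} = y_n + z·[5/9·y_n + 4/9·y_{n+1}] ⇒ (1 − 4/9z)y_{n+1} = (1 + 5/9z)y_n
  so R(z) = (1 + 5/9z)/(1 − 4/9z).

Need |R(x)|<1, x<0.
x=-1.12: |R|=0.2522
R=−1: 1+5/9x = −1+4/9x ⇒ -1/9x=2 ⇒ x=2/(-1/9)=-18.0000
Confirm numerically:
  x=-10.238: |R|=0.84461 <1
  x=-10.209: |R|=0.84367 <1
  x=-8.723: |R|=0.78864 <1
  x=-8.508: |R|=0.77942 <1
  x=-18.597: |R|=1.00716 >1
  x=-18.592: |R|=1.00710 >1
  x=-18.510: |R|=1.00614 >1
So |R|<1 on (-18.0000, 0).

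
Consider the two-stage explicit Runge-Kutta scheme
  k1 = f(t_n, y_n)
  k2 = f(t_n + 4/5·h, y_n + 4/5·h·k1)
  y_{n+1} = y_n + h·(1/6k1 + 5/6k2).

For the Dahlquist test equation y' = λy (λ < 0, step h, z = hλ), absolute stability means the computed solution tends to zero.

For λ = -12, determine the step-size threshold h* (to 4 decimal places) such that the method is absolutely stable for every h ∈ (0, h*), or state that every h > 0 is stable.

(-1.5000,0); λ=-12 ⇒ h* = (3/2)/12 = 0.1250.

With y'=λy (z=hλ):
  k1=λy_n ⇒ h·k1=z·y_n;  k2=λ(1+4/5z)y_n ⇒ h·k2=z(1+4/5z)y_n
  y_{n+1}/y_n = 1 + 1/6z + 5/6z(1+4/5z) = 1 + z + 2/3z²
  ⇒ R(z) = 1 + z + 2/3z².

Find x<0 with |R(x)|<1.
x=-0.88: |R|=0.6363
R=1: x+2/3x²=0 ⇒ x=−3/2=-1.5000; min R=1−1/(4·2/3)=0.6250>−1
Confirm numerically:
  x=-1.410: |R|=0.91540 <1
  x=-0.972: |R|=0.65786 <1
  x=-0.889: |R|=0.63788 <1
  x=-1.851: |R|=1.43313 >1
  x=-1.663: |R|=1.18071 >1
  x=-1.551: |R|=1.05273 >1
Interval (-1.5000, 0).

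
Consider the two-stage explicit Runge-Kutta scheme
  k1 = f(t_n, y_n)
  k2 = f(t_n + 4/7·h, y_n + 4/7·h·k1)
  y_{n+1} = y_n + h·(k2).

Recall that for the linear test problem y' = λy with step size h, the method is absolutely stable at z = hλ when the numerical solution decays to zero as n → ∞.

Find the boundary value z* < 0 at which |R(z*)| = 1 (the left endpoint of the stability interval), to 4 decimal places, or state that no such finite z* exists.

With y'=λy (z=hλ):
  k1=λy_n ⇒ h·k1=z·y_n;  k2=λ(1+4/7z)y_n ⇒ h·k2=z(1+4/7z)y_n
  y_{n+1}/y_n = 1 + z(1+4/7z) = 1 + z + 4/7z²
  ⇒ R(z) = 1 + z + 4/7z².

Need |R(x)|<1, x<0.
x=-0.68: |R|=0.5842
R=1: x+4/7x²=0 ⇒ x=−7/4=-1.7500; min R=1−1/(4·4/7)=0.5625>−1
Confirm numerically:
  x=-1.078: |R|=0.58605 <1
  x=-1.023: |R|=0.57502 <1
  x=-0.991: |R|=0.57019 <1
  x=-2.219: |R|=1.59469 >1
  x=-2.075: |R|=1.38536 >1
  x=-2.013: |R|=1.30253 >1
So |R|<1 on (-1.7500, 0).

left endpoint -1.7500.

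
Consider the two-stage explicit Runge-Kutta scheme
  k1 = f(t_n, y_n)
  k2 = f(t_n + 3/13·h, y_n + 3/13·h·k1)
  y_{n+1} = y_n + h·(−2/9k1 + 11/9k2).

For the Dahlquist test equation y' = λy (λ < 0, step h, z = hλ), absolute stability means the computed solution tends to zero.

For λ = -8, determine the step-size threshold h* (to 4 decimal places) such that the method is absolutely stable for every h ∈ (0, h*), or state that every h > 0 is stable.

With y'=λy (z=hλ):
  k1=λy_n ⇒ h·k1=z·y_n;  k2=λ(1+3/13z)y_n ⇒ h·k2=z(1+3/13z)y_n
  y_{n+1}/y_n = 1 − 2/9z + 11/9z(1+3/13z) = 1 + z + 11/39z²
  Hence R(z) = 1 + z + 11/39z².

Need |R(x)|<1, x<0.
x=-0.42: |R|=0.6298
R=1: x+11/39x²=0 ⇒ x=−39/11=-3.5455; min R=1−1/(4·11/39)=0.1136>−1
Confirm numerically:
  x=-3.012: |R|=0.54681 <1
  x=-2.671: |R|=0.34122 <1
  x=-2.254: |R|=0.17897 <1
  x=-3.936: |R|=1.43357 >1
  x=-3.932: |R|=1.42869 >1
So |R|<1 on (-3.5455, 0).

(-3.5455,0); λ=-8 ⇒ h* = (39/11)/8 = 0.4432.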